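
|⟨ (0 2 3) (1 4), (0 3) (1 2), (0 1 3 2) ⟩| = 120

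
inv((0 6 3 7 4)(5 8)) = (0 4 7 3 6)(5 8)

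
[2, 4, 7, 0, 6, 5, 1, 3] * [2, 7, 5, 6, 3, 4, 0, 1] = [5, 3, 1, 2, 0, 4, 7, 6] 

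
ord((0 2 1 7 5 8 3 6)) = 8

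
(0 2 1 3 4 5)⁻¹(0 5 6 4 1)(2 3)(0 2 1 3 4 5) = (0 6 5 3 2)(1 4)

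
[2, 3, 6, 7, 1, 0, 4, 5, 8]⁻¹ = [5, 4, 0, 1, 6, 7, 2, 3, 8]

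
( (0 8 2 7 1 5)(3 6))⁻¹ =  (0 5 1 7 2 8)(3 6)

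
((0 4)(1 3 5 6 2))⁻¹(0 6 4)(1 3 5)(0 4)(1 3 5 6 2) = (0 4 2)(3 5 6)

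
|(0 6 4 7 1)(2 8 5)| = 15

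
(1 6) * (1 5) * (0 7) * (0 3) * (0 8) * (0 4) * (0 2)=(0 7 3 8 4 2)(1 6 5)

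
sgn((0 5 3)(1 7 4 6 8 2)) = -1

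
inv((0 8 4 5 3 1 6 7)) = (0 7 6 1 3 5 4 8)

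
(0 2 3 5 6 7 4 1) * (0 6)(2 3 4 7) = (0 3 5)(1 6 2 4)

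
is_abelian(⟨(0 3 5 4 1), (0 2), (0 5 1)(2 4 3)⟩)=no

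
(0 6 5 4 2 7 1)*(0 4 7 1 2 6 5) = (0 5 7 2 1 4 6)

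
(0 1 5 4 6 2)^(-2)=(0 6 5)(1 2 4)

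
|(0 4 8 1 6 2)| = 6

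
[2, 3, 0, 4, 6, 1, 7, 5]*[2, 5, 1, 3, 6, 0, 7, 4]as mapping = [0→1, 1→3, 2→2, 3→6, 4→7, 5→5, 6→4, 7→0]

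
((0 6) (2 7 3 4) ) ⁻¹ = (0 6) (2 4 3 7) 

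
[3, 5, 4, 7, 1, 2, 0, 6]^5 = [3, 5, 4, 7, 1, 2, 0, 6]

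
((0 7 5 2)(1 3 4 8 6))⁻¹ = (0 2 5 7)(1 6 8 4 3)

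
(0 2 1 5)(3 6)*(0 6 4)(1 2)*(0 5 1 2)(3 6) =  (0 2)(3 4 5)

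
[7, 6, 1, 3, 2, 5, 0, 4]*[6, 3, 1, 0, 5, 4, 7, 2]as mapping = [0→2, 1→7, 2→3, 3→0, 4→1, 5→4, 6→6, 7→5]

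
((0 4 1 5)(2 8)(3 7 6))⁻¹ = (0 5 1 4)(2 8)(3 6 7)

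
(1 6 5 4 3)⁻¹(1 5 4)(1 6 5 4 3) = (3 6 4)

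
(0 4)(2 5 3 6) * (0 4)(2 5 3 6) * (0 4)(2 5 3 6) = (0 4)(2 6 3 5)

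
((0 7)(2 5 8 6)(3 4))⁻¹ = (0 7)(2 6 8 5)(3 4)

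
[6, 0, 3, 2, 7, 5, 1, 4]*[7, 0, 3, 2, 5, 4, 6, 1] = [6, 7, 2, 3, 1, 4, 0, 5]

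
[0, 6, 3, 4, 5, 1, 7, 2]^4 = [0, 3, 1, 6, 7, 2, 4, 5]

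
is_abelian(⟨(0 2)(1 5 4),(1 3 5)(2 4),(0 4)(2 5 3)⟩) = no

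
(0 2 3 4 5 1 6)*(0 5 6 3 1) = (0 2 1 3 4 6 5)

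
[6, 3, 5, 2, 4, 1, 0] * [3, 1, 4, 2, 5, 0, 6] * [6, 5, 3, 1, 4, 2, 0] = [0, 3, 6, 4, 2, 5, 1] 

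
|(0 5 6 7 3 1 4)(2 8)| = 14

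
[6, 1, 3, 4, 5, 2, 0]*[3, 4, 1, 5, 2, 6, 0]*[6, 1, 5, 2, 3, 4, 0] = [6, 3, 4, 5, 0, 1, 2]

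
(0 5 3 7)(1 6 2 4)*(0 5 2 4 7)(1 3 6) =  (0 2 7 5 6 4 3)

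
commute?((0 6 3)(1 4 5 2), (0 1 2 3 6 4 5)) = no:(0 6 3)(1 4 5 2)*(0 1 2 3 6 4 5) = (0 4)(1 5 3), (0 1 2 3 6 4 5)*(0 6 3)(1 4 5 2) = (0 4 2)(5 6)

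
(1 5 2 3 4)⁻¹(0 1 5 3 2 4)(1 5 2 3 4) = (0 5 2 4 3 1)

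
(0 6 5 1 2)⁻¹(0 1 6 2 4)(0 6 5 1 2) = (0 4 6 2 5)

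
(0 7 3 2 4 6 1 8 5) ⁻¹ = (0 5 8 1 6 4 2 3 7) 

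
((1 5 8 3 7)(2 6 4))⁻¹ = (1 7 3 8 5)(2 4 6)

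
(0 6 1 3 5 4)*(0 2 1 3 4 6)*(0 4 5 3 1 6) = (0 4 2 6 1 5)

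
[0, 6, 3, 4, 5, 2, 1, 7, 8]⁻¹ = [0, 6, 5, 2, 3, 4, 1, 7, 8]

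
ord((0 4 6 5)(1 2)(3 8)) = 4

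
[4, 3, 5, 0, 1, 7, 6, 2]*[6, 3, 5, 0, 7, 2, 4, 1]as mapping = [0→7, 1→0, 2→2, 3→6, 4→3, 5→1, 6→4, 7→5]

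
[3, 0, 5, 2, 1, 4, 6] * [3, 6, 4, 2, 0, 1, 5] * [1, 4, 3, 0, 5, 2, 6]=[3, 0, 4, 5, 6, 1, 2]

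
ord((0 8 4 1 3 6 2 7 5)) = 9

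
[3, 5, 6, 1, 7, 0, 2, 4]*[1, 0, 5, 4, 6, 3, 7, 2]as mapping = [0→4, 1→3, 2→7, 3→0, 4→2, 5→1, 6→5, 7→6]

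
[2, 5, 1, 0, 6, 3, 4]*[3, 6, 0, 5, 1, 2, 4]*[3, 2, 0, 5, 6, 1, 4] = [3, 0, 4, 5, 6, 1, 2]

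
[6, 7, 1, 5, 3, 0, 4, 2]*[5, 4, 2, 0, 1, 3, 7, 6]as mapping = [0→7, 1→6, 2→4, 3→3, 4→0, 5→5, 6→1, 7→2]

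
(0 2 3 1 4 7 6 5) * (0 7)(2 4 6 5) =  (0 4)(1 6 2 3)(5 7)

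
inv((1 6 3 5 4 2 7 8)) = (1 8 7 2 4 5 3 6)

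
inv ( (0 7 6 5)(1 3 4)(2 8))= (0 5 6 7)(1 4 3)(2 8)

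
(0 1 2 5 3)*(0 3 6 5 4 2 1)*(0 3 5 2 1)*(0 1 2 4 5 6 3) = (2 5 3 6 4)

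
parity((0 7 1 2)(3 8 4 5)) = even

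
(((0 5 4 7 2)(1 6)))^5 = (1 6)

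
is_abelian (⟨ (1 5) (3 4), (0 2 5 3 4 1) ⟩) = no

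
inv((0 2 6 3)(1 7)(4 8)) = (0 3 6 2)(1 7)(4 8)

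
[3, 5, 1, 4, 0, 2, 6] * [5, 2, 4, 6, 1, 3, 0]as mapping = [0→6, 1→3, 2→2, 3→1, 4→5, 5→4, 6→0]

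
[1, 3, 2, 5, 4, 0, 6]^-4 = [0, 1, 2, 3, 4, 5, 6]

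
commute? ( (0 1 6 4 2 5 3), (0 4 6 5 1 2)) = no: (0 1 6 4 2 5 3)*(0 4 6 5 1 2) = (0 2 1 5 3 4), (0 4 6 5 1 2)*(0 1 6 4 2 5 3) = (0 2 1 5 6 3)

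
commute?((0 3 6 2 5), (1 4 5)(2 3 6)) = no:(0 3 6 2 5) * (1 4 5)(2 3 6) = (0 6 3 2 1 4 5), (1 4 5)(2 3 6) * (0 3 6 2 5) = (0 3 2 6 5 1 4)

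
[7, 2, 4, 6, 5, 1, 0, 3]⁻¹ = [6, 5, 1, 7, 2, 4, 3, 0]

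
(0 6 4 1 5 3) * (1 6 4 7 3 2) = (0 4 6 7 3)(1 5 2)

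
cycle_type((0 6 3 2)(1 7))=2.4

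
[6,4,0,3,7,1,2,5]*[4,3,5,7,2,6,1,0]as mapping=[0→1,1→2,2→4,3→7,4→0,5→3,6→5,7→6]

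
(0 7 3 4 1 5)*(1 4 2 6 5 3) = (0 7 1 3 2 6 5)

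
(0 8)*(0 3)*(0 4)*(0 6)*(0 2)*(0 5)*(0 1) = (0 8 3 4 6 2 5 1) 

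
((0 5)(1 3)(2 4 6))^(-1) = (0 5)(1 3)(2 6 4)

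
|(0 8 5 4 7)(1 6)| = 10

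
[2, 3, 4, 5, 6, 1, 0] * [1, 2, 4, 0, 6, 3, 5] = [4, 0, 6, 3, 5, 2, 1]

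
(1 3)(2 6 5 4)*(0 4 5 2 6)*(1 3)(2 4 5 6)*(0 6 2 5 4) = (0 4 5 2 6)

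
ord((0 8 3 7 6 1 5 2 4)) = 9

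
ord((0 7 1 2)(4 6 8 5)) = 4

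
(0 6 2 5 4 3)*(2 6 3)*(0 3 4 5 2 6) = (0 4 6)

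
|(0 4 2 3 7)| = 5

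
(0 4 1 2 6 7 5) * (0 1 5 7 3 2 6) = (0 4 5 1 6 3 2)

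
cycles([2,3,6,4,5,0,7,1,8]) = (0 2 6 7 1 3 4 5)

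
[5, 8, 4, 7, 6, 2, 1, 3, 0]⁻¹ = [8, 6, 5, 7, 2, 0, 4, 3, 1]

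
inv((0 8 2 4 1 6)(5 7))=(0 6 1 4 2 8)(5 7)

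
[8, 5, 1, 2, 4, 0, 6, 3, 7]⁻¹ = [5, 2, 3, 7, 4, 1, 6, 8, 0]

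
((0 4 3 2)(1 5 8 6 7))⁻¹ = (0 2 3 4)(1 7 6 8 5)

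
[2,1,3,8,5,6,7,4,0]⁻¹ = [8,1,0,2,7,4,5,6,3]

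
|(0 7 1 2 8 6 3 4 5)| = 9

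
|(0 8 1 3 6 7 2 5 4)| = 9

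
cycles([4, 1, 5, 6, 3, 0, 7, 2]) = (0 4 3 6 7 2 5)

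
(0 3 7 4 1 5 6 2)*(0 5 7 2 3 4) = (0 4 1 7)(2 5 6 3)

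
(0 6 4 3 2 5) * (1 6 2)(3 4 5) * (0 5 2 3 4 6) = (0 3 1)(2 4 6)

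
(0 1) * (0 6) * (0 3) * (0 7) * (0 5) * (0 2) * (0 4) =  (0 1 6 3 7 5 2 4)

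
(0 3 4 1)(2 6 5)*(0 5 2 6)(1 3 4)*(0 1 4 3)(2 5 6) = (0 3 4)(1 6 5 2)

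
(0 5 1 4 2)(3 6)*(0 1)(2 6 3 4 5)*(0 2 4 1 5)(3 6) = (0 4 3 6 1)(2 5)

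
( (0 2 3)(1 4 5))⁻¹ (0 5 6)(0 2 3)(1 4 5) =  (1 6 2)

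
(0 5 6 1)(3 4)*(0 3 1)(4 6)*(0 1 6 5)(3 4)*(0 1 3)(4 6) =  (0 1 6 3 5)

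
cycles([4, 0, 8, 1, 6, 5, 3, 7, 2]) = (0 4 6 3 1)(2 8)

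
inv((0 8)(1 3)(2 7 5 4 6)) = (0 8)(1 3)(2 6 4 5 7)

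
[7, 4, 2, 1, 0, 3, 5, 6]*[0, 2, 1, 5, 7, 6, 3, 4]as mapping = [0→4, 1→7, 2→1, 3→2, 4→0, 5→5, 6→6, 7→3]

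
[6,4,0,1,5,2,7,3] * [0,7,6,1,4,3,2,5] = [2,4,0,7,3,6,5,1]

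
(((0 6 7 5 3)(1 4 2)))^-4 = (0 6 7 5 3)(1 2 4)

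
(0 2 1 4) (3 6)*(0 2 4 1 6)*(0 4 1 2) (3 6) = (0 1 2 3 4) 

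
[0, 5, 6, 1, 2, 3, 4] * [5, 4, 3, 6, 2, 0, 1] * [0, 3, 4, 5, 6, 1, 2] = [1, 0, 3, 6, 5, 2, 4]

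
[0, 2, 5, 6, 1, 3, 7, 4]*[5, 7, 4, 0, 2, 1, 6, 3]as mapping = [0→5, 1→4, 2→1, 3→6, 4→7, 5→0, 6→3, 7→2]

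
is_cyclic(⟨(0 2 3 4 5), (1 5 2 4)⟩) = no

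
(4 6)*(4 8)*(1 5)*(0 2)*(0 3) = (0 2 3)(1 5)(4 6 8)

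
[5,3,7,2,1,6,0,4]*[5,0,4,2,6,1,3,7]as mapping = [0→1,1→2,2→7,3→4,4→0,5→3,6→5,7→6]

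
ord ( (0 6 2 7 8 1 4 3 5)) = 9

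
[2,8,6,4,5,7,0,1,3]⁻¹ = [6,7,0,8,3,4,2,5,1]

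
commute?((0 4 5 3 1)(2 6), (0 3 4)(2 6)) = no:(0 4 5 3 1)(2 6) * (0 3 4)(2 6) = (1 3)(4 5), (0 3 4)(2 6) * (0 4 5 3 1)(2 6) = (0 1)(3 5)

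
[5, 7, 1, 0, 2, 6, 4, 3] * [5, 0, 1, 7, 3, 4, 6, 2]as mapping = [0→4, 1→2, 2→0, 3→5, 4→1, 5→6, 6→3, 7→7]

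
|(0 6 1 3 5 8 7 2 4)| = 9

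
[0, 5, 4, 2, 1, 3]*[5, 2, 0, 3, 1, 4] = [5, 4, 1, 0, 2, 3]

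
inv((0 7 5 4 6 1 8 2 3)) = (0 3 2 8 1 6 4 5 7)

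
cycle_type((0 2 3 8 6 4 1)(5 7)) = 2.7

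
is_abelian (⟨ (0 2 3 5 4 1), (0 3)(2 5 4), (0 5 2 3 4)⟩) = no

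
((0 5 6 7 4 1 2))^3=(0 7 2 6 1 5 4)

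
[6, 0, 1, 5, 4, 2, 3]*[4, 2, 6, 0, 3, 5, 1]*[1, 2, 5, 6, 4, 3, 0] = [2, 4, 5, 3, 6, 0, 1] 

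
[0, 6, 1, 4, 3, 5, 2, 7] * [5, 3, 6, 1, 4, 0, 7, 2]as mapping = [0→5, 1→7, 2→3, 3→4, 4→1, 5→0, 6→6, 7→2]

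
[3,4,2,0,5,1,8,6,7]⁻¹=[3,5,2,0,1,4,7,8,6]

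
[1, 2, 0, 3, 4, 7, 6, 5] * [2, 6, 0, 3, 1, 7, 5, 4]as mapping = [0→6, 1→0, 2→2, 3→3, 4→1, 5→4, 6→5, 7→7]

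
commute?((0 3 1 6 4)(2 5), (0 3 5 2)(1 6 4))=no:(0 3 1 6 4)(2 5)*(0 3 5 2)(1 6 4)=(0 5)(1 4 3 6), (0 3 5 2)(1 6 4)*(0 3 1 6 4)(2 5)=(0 1 4 6)(2 3)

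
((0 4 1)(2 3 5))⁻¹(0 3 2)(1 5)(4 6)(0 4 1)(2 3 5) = (0 2)(1 6)(3 4 5)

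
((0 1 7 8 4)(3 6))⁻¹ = (0 4 8 7 1)(3 6)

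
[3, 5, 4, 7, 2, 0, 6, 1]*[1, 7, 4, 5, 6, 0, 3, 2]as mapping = [0→5, 1→0, 2→6, 3→2, 4→4, 5→1, 6→3, 7→7]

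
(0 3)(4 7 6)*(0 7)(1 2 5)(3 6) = (0 6 4)(1 2 5)(3 7)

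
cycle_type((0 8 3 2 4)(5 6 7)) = 3.5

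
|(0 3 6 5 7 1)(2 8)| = 6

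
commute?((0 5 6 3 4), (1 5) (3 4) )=no:(0 5 6 3 4)*(1 5) (3 4)=(0 1 5 6 4), (1 5) (3 4)*(0 5 6 3 4)=(0 5 1 6 3) 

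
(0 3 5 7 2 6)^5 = (0 6 2 7 5 3)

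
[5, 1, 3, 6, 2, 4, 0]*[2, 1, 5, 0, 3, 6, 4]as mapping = [0→6, 1→1, 2→0, 3→4, 4→5, 5→3, 6→2]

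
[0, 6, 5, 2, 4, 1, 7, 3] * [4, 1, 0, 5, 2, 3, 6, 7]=[4, 6, 3, 0, 2, 1, 7, 5]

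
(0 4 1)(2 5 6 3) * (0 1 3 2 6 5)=(0 4 3 6 2)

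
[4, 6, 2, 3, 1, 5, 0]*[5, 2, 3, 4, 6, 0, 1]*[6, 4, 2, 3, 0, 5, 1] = [1, 4, 3, 0, 2, 6, 5]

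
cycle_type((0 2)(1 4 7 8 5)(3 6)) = 2^2.5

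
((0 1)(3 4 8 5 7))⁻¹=(0 1)(3 7 5 8 4)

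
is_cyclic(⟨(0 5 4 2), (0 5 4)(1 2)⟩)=no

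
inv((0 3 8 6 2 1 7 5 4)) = (0 4 5 7 1 2 6 8 3)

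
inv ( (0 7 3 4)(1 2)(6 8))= (0 4 3 7)(1 2)(6 8)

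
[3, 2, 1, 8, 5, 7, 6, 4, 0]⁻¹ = [8, 2, 1, 0, 7, 4, 6, 5, 3]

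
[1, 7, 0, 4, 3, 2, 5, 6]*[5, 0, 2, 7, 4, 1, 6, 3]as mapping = [0→0, 1→3, 2→5, 3→4, 4→7, 5→2, 6→1, 7→6]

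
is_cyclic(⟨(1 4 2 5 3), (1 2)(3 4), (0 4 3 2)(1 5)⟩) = no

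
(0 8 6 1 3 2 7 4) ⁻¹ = (0 4 7 2 3 1 6 8) 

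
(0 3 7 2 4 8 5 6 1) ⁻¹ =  (0 1 6 5 8 4 2 7 3) 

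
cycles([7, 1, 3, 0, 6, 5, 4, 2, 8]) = (0 7 2 3)(4 6)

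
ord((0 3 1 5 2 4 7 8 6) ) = 9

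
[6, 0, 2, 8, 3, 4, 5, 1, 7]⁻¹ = [1, 7, 2, 4, 5, 6, 0, 8, 3]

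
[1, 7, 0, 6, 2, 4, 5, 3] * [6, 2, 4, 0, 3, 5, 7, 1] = [2, 1, 6, 7, 4, 3, 5, 0]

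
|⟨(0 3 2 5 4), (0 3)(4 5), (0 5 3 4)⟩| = 120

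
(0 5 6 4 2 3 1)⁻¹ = (0 1 3 2 4 6 5)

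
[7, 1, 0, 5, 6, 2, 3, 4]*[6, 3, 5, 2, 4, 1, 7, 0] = [0, 3, 6, 1, 7, 5, 2, 4]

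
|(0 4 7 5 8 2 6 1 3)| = 9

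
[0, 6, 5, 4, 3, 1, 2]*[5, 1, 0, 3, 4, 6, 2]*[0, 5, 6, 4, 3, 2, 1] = [2, 6, 1, 3, 4, 5, 0]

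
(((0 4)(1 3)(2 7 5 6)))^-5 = (0 4)(1 3)(2 6 5 7)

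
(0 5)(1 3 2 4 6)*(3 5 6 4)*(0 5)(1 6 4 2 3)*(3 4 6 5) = (0 6 5 3 4 2 1)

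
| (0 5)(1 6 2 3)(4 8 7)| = 12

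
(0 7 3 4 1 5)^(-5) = (0 7 3 4 1 5)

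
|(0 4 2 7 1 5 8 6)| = 8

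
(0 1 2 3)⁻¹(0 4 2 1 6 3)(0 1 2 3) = (0 1 4 3 2 6)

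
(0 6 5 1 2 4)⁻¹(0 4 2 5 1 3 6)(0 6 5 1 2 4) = (0 4 1 2 3 5 6)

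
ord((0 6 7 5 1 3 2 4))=8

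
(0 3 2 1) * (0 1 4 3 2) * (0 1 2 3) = (0 3 1 2 4)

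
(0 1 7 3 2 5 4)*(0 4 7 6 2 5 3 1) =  (1 6 2 3 5 7)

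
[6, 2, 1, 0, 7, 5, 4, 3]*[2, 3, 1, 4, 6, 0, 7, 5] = [7, 1, 3, 2, 5, 0, 6, 4]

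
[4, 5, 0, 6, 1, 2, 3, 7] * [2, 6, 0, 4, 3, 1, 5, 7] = [3, 1, 2, 5, 6, 0, 4, 7]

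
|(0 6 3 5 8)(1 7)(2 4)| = 10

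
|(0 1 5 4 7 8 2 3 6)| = 9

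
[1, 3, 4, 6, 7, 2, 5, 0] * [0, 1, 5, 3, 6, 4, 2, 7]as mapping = [0→1, 1→3, 2→6, 3→2, 4→7, 5→5, 6→4, 7→0]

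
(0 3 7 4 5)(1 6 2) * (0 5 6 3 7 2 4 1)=(0 7 1 3 2)(4 6)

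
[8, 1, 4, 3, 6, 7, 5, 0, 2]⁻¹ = [7, 1, 8, 3, 2, 6, 4, 5, 0]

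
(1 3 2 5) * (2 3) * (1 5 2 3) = (1 3)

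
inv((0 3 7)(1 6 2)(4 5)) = (0 7 3)(1 2 6)(4 5)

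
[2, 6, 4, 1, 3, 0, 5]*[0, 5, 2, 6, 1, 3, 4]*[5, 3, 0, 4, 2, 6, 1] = [0, 2, 3, 6, 1, 5, 4]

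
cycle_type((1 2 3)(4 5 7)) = 3^2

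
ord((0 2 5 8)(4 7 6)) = 12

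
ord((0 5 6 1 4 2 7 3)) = 8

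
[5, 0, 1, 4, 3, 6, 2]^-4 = [5, 0, 1, 3, 4, 6, 2]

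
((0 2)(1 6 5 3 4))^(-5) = (0 2)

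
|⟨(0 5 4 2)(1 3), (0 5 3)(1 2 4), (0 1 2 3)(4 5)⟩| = 360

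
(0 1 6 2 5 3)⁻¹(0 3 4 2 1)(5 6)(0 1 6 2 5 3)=(0 4 5 6 1)(2 3)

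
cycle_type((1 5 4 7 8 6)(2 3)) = 2.6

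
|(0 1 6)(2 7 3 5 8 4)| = 6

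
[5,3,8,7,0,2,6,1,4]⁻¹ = [4,7,5,1,8,0,6,3,2]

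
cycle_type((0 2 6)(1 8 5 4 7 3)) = 3.6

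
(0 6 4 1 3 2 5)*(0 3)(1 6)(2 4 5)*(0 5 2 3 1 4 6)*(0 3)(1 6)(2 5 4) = (0 2)(1 4 3)(5 6)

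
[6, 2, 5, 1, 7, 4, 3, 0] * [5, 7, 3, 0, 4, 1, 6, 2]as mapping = [0→6, 1→3, 2→1, 3→7, 4→2, 5→4, 6→0, 7→5]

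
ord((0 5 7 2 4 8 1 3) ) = 8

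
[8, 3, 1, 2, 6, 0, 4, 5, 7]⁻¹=[5, 2, 3, 1, 6, 7, 4, 8, 0]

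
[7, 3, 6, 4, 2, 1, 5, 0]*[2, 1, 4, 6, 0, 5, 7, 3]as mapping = [0→3, 1→6, 2→7, 3→0, 4→4, 5→1, 6→5, 7→2]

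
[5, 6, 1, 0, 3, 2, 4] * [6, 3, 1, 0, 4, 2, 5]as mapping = [0→2, 1→5, 2→3, 3→6, 4→0, 5→1, 6→4]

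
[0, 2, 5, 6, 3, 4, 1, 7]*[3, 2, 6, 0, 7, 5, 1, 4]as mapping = [0→3, 1→6, 2→5, 3→1, 4→0, 5→7, 6→2, 7→4]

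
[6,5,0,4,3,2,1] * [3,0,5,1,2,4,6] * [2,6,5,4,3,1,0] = [0,3,4,5,6,1,2]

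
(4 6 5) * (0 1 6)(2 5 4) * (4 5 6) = (0 1 4)(2 6 5)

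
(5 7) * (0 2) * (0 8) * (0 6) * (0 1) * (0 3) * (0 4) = (0 2 8 6 1 3 4)(5 7)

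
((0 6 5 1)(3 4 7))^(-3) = (0 6 5 1)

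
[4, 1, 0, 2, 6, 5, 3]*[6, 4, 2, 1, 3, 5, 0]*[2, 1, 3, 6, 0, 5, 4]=[6, 0, 4, 3, 2, 5, 1]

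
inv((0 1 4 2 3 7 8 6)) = (0 6 8 7 3 2 4 1)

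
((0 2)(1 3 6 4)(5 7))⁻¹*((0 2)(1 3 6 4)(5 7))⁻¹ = (1 6)(3 4)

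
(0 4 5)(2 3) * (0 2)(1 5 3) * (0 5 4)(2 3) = (1 4 2)(3 5)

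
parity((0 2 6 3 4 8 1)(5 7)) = odd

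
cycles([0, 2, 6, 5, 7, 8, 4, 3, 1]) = (1 2 6 4 7 3 5 8)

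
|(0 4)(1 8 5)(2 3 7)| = 6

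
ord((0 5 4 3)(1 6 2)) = 12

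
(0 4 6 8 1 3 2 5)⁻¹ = (0 5 2 3 1 8 6 4)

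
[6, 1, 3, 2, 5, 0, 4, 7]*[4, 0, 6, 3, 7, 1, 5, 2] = [5, 0, 3, 6, 1, 4, 7, 2]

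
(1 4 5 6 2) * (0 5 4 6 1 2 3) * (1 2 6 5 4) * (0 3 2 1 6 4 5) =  (0 5 1)(2 4 6)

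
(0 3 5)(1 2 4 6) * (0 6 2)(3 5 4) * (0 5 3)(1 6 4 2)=(0 3 2)(1 5 4)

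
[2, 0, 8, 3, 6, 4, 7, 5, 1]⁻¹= [1, 8, 0, 3, 5, 7, 4, 6, 2]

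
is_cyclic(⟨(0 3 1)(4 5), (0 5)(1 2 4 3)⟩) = no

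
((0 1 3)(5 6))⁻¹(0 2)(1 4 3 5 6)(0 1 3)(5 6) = (0 6 5 3 4)(1 2)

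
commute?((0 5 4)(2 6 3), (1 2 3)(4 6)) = no:(0 5 4)(2 6 3)*(1 2 3)(4 6) = (0 5 6 1 2 4), (1 2 3)(4 6)*(0 5 4)(2 6 3) = (0 5 4 3 1 6)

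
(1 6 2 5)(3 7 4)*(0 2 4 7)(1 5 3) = (0 2 3)(1 6 4)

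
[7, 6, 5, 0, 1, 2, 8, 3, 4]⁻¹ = [3, 4, 5, 7, 8, 2, 1, 0, 6]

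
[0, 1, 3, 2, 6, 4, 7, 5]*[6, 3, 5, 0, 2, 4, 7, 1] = [6, 3, 0, 5, 7, 2, 1, 4]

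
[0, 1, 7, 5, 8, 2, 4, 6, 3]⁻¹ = [0, 1, 5, 8, 6, 3, 7, 2, 4]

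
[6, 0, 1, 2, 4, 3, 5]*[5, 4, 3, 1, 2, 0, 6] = [6, 5, 4, 3, 2, 1, 0]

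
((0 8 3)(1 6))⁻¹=(0 3 8)(1 6)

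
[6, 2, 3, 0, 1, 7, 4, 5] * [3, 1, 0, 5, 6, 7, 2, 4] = [2, 0, 5, 3, 1, 4, 6, 7]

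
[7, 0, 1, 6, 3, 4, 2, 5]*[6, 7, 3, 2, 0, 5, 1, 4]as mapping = [0→4, 1→6, 2→7, 3→1, 4→2, 5→0, 6→3, 7→5]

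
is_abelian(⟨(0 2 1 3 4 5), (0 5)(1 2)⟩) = no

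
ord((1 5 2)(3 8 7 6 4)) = 15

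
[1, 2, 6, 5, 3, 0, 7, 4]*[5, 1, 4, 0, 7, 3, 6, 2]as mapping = [0→1, 1→4, 2→6, 3→3, 4→0, 5→5, 6→2, 7→7]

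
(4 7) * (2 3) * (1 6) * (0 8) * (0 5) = (0 8 5)(1 6)(2 3)(4 7)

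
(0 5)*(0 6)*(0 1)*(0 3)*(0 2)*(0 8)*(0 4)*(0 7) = (0 5 6 1 3 2 8 4 7)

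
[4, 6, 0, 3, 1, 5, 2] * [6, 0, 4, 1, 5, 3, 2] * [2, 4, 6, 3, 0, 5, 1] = [5, 6, 1, 4, 2, 3, 0]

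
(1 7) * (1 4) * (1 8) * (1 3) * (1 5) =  (1 7 4 8 3 5)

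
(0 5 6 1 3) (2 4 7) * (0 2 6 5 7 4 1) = (0 7 6) (1 3 2) 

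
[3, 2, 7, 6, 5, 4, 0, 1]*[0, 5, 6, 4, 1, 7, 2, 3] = [4, 6, 3, 2, 7, 1, 0, 5]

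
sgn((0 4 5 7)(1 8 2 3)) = 1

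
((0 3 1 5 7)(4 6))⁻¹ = (0 7 5 1 3)(4 6)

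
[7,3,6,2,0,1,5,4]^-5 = [7,1,2,3,0,5,6,4]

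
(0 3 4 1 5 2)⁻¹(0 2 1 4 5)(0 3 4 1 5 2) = (0 5 1 2 3)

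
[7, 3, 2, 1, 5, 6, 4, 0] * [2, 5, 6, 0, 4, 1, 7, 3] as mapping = [0→3, 1→0, 2→6, 3→5, 4→1, 5→7, 6→4, 7→2] 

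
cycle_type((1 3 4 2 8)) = 5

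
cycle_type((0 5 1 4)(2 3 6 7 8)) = 4.5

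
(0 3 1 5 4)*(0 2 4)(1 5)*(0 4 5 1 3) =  (1 3)(2 5 4)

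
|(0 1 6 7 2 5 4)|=7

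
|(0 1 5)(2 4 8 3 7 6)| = 6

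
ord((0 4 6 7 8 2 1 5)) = 8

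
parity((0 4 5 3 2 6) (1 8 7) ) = odd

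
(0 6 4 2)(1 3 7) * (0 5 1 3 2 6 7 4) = (0 7 3 4 6)(1 2 5)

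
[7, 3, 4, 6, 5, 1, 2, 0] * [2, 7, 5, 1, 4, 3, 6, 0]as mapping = [0→0, 1→1, 2→4, 3→6, 4→3, 5→7, 6→5, 7→2]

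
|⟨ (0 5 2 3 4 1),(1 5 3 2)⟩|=720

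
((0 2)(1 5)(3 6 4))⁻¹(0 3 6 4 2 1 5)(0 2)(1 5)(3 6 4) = (0 5 1 2 6 4 3)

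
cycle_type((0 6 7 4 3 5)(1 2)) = 2.6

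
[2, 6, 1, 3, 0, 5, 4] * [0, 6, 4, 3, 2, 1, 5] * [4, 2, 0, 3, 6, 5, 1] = [6, 5, 1, 3, 4, 2, 0]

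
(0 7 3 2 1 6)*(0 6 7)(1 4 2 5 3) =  (1 7)(2 4)(3 5)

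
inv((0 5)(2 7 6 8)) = (0 5)(2 8 6 7)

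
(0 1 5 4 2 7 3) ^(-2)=(0 7 4 1 3 2 5) 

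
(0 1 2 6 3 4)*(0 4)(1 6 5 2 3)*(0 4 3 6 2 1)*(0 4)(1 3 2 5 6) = (0 5 3)(2 6 4)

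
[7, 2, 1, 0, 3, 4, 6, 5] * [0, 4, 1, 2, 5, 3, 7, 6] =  [6, 1, 4, 0, 2, 5, 7, 3]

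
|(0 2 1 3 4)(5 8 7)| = 15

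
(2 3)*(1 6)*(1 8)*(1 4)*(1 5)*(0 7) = (0 7)(1 6 8 4 5)(2 3)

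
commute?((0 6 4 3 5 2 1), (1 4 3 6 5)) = no:(0 6 4 3 5 2 1)*(1 4 3 6 5) = (0 5 2 4 6 3 1), (1 4 3 6 5)*(0 6 4 3 5 2 1) = (0 6 2 1 3 4 5)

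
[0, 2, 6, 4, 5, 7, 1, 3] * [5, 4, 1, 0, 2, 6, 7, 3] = [5, 1, 7, 2, 6, 3, 4, 0]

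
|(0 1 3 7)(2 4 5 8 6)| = 20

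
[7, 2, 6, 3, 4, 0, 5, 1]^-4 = [1, 6, 5, 3, 4, 7, 0, 2]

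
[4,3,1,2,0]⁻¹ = [4,2,3,1,0]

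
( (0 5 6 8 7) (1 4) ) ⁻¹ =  (0 7 8 6 5) (1 4) 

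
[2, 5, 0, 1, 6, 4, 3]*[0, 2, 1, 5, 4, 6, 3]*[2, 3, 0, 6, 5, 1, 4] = [3, 4, 2, 0, 6, 5, 1]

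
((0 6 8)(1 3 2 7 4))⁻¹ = (0 8 6)(1 4 7 2 3)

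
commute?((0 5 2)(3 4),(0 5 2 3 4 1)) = no:(0 5 2)(3 4) * (0 5 2 3 4 1) = (0 2 5 3 1),(0 5 2 3 4 1) * (0 5 2)(3 4) = (0 2 4 1 5)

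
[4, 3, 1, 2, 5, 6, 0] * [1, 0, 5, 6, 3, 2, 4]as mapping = [0→3, 1→6, 2→0, 3→5, 4→2, 5→4, 6→1]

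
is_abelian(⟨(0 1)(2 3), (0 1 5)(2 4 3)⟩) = no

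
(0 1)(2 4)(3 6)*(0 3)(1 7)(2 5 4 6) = (0 7 1 3 2 6)(4 5)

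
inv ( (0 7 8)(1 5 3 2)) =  (0 8 7)(1 2 3 5)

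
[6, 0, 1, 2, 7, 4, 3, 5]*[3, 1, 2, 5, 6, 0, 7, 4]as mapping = [0→7, 1→3, 2→1, 3→2, 4→4, 5→6, 6→5, 7→0]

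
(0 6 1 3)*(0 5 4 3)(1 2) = (0 6 2 1)(3 5 4)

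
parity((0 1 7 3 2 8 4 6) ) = odd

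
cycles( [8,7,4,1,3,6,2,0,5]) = (0 8 5 6 2 4 3 1 7)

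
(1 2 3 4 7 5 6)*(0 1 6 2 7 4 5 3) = (0 1 7 3 5 2)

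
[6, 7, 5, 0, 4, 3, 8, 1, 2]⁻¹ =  [3, 7, 8, 5, 4, 2, 0, 1, 6]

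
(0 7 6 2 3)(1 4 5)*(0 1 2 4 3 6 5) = (0 7 5 2 6 4)(1 3)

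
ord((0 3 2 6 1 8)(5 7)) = 6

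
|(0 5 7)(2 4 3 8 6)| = 15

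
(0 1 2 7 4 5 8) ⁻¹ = (0 8 5 4 7 2 1) 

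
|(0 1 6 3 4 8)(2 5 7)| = 6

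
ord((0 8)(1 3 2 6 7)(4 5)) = 10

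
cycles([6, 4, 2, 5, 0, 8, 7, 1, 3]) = (0 6 7 1 4)(3 5 8)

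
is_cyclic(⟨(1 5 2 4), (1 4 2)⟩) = no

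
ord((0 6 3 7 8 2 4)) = 7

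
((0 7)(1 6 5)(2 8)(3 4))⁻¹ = (0 7)(1 5 6)(2 8)(3 4)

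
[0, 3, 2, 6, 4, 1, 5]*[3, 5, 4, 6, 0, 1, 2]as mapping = [0→3, 1→6, 2→4, 3→2, 4→0, 5→5, 6→1]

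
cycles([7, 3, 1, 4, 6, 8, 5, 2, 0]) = (0 7 2 1 3 4 6 5 8)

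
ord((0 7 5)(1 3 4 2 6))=15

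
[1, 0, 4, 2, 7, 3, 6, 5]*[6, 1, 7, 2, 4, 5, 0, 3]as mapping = [0→1, 1→6, 2→4, 3→7, 4→3, 5→2, 6→0, 7→5]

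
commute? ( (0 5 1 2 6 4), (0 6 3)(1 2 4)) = no: (0 5 1 2 6 4) * (0 6 3)(1 2 4) = (0 5 2 3)(1 4 6), (0 6 3)(1 2 4) * (0 5 1 2 6 4) = (0 4 2)(1 6 3 5)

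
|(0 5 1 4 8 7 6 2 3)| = 9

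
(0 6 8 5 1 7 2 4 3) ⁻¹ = (0 3 4 2 7 1 5 8 6) 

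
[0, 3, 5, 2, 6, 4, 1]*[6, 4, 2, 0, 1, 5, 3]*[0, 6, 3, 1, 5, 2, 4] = [4, 0, 2, 3, 1, 6, 5]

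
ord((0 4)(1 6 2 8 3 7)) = 6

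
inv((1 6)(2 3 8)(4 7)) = (1 6)(2 8 3)(4 7)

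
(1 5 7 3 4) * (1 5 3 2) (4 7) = (1 3 7 2) (4 5) 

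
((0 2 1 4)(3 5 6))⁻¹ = (0 4 1 2)(3 6 5)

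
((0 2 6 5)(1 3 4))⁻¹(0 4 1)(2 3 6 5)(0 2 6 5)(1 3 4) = (0 6 4 5)(1 3 2)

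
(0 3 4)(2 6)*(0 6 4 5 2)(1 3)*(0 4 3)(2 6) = (0 1)(2 3 5 6 4)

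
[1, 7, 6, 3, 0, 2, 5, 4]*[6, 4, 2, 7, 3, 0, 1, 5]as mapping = [0→4, 1→5, 2→1, 3→7, 4→6, 5→2, 6→0, 7→3]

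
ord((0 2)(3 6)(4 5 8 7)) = 4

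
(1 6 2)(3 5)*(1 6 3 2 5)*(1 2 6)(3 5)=(1 5 6 3 2)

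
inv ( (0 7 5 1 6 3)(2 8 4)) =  (0 3 6 1 5 7)(2 4 8)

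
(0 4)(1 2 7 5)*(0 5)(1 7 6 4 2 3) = (0 2 6 4 5 7)(1 3)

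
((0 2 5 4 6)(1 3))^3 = (0 4 2 6 5)(1 3)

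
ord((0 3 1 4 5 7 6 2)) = 8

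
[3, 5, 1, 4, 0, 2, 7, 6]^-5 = [3, 5, 1, 4, 0, 2, 7, 6]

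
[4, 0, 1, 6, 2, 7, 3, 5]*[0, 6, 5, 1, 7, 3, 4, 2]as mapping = [0→7, 1→0, 2→6, 3→4, 4→5, 5→2, 6→1, 7→3]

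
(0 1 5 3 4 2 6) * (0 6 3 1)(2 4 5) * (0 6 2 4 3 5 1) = (0 6 2 5)(1 4 3)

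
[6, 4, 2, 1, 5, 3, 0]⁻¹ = [6, 3, 2, 5, 1, 4, 0]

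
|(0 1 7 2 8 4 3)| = 7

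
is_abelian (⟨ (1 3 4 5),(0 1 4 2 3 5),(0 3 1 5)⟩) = no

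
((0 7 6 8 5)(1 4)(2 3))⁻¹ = (0 5 8 6 7)(1 4)(2 3)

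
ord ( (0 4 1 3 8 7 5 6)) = 8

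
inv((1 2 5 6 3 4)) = (1 4 3 6 5 2)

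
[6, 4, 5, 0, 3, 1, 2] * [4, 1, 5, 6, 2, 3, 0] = [0, 2, 3, 4, 6, 1, 5]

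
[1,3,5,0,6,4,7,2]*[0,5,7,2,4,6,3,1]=[5,2,6,0,3,4,1,7]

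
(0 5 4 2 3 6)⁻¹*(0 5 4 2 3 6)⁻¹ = (0 3 4)(2 5 6)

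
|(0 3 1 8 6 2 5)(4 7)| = 14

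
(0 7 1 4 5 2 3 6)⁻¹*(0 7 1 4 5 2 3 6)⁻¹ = (0 3 5 1)(2 4 7 6)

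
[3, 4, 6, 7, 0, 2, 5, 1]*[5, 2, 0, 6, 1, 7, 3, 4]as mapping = [0→6, 1→1, 2→3, 3→4, 4→5, 5→0, 6→7, 7→2]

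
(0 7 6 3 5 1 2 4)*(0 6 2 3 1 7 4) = (0 4 6 1 3 5 7 2)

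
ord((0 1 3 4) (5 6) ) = 4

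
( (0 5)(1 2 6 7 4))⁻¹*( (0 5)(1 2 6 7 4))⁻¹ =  (1 7 2 4 6)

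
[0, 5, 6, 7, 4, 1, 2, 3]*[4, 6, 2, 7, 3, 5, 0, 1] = [4, 5, 0, 1, 3, 6, 2, 7]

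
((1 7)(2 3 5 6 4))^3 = (1 7)(2 6 3 4 5)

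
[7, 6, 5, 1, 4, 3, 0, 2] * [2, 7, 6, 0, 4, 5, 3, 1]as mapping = [0→1, 1→3, 2→5, 3→7, 4→4, 5→0, 6→2, 7→6]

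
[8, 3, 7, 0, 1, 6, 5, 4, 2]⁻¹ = [3, 4, 8, 1, 7, 6, 5, 2, 0]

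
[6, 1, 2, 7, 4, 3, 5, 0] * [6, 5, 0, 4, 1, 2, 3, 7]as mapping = [0→3, 1→5, 2→0, 3→7, 4→1, 5→4, 6→2, 7→6]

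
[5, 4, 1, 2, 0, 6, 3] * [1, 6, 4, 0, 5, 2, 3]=[2, 5, 6, 4, 1, 3, 0]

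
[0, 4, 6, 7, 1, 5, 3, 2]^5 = [0, 4, 6, 7, 1, 5, 3, 2]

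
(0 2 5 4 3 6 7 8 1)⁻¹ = (0 1 8 7 6 3 4 5 2)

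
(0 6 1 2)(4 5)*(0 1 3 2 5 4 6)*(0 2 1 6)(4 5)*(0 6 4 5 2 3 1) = (0 3)(1 5 6)(2 4)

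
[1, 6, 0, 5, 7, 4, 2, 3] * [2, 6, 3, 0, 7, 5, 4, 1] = [6, 4, 2, 5, 1, 7, 3, 0]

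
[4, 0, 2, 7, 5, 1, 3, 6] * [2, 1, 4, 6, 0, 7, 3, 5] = [0, 2, 4, 5, 7, 1, 6, 3]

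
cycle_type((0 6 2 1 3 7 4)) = 7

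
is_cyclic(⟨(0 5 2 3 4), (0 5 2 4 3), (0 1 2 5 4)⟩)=no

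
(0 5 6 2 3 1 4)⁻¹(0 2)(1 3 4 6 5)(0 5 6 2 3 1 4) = (0 2 6 4 1)(3 5)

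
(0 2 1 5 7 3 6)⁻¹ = (0 6 3 7 5 1 2)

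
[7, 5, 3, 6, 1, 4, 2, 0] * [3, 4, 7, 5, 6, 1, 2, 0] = [0, 1, 5, 2, 4, 6, 7, 3]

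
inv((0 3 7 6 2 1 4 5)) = (0 5 4 1 2 6 7 3)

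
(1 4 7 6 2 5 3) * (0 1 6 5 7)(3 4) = (0 1 3 6 2 7 5 4)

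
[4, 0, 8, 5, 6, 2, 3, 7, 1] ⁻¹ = [1, 8, 5, 6, 0, 3, 4, 7, 2] 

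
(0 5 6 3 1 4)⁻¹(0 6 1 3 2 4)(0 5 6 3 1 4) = (0 5 3 4 1 2)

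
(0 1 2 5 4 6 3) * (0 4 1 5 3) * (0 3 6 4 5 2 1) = (0 2 6 3 5)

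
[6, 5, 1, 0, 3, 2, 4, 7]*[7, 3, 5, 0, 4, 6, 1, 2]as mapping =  [0→1, 1→6, 2→3, 3→7, 4→0, 5→5, 6→4, 7→2]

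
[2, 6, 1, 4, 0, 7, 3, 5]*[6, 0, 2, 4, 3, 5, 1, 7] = [2, 1, 0, 3, 6, 7, 4, 5]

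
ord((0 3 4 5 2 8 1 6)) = 8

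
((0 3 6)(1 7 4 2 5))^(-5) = (0 3 6)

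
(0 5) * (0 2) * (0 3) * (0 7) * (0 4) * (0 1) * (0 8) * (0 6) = (0 5 2 3 7 4 1 8 6)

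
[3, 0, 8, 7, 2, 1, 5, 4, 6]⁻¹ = [1, 5, 4, 0, 7, 6, 8, 3, 2]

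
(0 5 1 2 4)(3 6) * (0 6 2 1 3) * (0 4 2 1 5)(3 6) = (1 5 6 4 3)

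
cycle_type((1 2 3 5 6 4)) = 6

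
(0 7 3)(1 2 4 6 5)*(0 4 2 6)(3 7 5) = (0 5 1 6 3 4)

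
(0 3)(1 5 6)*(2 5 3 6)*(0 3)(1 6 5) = (0 5 2 1)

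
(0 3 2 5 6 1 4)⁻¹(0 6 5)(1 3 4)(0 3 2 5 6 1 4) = (0 4 2)(1 6 3)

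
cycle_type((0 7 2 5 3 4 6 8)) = 8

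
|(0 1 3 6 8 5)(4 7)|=6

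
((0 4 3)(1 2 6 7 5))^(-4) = (0 3 4)(1 2 6 7 5)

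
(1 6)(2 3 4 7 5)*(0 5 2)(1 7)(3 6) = (0 5)(1 3 4)(2 6 7)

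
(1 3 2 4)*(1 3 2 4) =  (1 2)(3 4)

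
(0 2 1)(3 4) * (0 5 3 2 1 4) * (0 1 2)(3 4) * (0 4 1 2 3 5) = (0 3 2 5 1)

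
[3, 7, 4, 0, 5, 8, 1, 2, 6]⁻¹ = [3, 6, 7, 0, 2, 4, 8, 1, 5]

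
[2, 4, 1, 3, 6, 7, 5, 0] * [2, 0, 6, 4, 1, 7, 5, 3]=[6, 1, 0, 4, 5, 3, 7, 2]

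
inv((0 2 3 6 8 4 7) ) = (0 7 4 8 6 3 2) 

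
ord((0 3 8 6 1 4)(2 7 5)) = 6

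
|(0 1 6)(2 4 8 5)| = 12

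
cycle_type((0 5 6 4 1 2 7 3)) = 8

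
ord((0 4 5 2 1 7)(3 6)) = 6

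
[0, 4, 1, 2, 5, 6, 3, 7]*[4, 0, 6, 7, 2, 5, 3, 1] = [4, 2, 0, 6, 5, 3, 7, 1]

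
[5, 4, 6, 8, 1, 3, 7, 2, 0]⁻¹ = [8, 4, 7, 5, 1, 0, 2, 6, 3]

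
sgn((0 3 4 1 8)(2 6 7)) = 1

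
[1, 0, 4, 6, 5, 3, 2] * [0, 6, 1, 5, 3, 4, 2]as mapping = [0→6, 1→0, 2→3, 3→2, 4→4, 5→5, 6→1]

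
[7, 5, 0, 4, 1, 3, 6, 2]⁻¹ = [2, 4, 7, 5, 3, 1, 6, 0]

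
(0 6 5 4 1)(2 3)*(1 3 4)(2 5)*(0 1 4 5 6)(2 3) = (2 5 4)(3 6)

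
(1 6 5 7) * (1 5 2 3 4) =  (1 6 2 3 4)(5 7)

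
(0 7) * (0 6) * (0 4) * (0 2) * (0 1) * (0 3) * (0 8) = (0 7 6 4 2 1 3 8)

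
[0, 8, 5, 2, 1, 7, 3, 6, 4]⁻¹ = [0, 4, 3, 6, 8, 2, 7, 5, 1]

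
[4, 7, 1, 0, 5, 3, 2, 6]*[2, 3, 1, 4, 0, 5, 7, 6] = [0, 6, 3, 2, 5, 4, 1, 7]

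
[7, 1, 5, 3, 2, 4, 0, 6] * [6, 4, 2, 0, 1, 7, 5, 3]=[3, 4, 7, 0, 2, 1, 6, 5]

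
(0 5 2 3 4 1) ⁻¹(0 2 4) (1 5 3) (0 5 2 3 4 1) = (0 2 4) (1 5 3) 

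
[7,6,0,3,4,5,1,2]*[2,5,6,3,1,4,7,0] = [0,7,2,3,1,4,5,6]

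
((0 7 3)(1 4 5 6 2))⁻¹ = (0 3 7)(1 2 6 5 4)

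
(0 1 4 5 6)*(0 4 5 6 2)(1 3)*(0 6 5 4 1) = (0 3)(1 4 5 2 6)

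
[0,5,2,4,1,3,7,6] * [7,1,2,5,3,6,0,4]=[7,6,2,3,1,5,4,0]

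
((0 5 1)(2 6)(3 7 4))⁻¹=(0 1 5)(2 6)(3 4 7)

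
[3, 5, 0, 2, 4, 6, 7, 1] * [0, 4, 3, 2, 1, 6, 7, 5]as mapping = [0→2, 1→6, 2→0, 3→3, 4→1, 5→7, 6→5, 7→4]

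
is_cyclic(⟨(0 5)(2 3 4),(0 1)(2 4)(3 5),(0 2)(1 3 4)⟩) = no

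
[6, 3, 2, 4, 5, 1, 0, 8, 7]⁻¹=[6, 5, 2, 1, 3, 4, 0, 8, 7]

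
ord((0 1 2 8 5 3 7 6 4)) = 9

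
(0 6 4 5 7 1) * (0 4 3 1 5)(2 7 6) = (0 2 7 5 6 3 1 4)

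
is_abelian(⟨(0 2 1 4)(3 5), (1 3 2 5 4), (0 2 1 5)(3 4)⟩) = no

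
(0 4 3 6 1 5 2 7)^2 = (0 3 1 2)(4 6 5 7)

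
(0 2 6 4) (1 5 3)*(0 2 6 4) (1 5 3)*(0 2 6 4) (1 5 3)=(0 4 6 2) 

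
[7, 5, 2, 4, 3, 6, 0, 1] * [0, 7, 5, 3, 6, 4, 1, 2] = [2, 4, 5, 6, 3, 1, 0, 7]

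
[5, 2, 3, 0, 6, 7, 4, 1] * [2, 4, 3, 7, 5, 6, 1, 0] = [6, 3, 7, 2, 1, 0, 5, 4]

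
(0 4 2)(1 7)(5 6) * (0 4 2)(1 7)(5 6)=(0 2 4)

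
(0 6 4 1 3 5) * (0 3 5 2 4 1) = (0 6 1 5 3 2 4)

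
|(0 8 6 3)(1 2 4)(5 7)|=12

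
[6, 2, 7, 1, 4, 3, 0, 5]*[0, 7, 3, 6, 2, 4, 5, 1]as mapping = [0→5, 1→3, 2→1, 3→7, 4→2, 5→6, 6→0, 7→4]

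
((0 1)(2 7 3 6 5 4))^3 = (0 1)(2 6)(3 4)(5 7)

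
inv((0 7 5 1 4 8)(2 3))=(0 8 4 1 5 7)(2 3)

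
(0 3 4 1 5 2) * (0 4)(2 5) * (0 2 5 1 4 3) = (1 5)(2 3)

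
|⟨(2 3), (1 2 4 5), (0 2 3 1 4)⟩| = 720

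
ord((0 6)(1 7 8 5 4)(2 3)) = 10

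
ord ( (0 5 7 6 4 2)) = 6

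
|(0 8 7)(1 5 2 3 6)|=15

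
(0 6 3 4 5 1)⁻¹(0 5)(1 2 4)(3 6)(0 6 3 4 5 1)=(0 2 5)(1 6)(3 4)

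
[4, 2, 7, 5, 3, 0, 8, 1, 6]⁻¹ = [5, 7, 1, 4, 0, 3, 8, 2, 6]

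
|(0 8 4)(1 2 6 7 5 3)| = 6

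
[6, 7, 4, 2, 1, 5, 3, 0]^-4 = [2, 6, 7, 1, 0, 5, 4, 3]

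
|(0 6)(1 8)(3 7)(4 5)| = 2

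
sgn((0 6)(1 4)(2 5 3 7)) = -1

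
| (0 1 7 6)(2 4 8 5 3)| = 20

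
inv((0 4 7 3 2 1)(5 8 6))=(0 1 2 3 7 4)(5 6 8)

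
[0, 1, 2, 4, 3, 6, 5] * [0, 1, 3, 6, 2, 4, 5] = [0, 1, 3, 2, 6, 5, 4]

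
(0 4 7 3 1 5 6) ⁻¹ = (0 6 5 1 3 7 4) 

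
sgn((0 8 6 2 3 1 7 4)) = -1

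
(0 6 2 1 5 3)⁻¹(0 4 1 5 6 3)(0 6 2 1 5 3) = (0 6 4 5 3 2)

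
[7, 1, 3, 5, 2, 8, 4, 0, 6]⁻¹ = [7, 1, 4, 2, 6, 3, 8, 0, 5]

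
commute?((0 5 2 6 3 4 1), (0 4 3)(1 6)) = no:(0 5 2 6 3 4 1)*(0 4 3)(1 6) = (0 5 2 1 4 6), (0 4 3)(1 6)*(0 5 2 6 3 4 1) = (0 1 3 5 2 6)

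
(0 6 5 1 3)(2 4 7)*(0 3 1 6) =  (2 4 7)(5 6)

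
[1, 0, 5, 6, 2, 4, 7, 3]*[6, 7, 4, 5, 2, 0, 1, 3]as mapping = [0→7, 1→6, 2→0, 3→1, 4→4, 5→2, 6→3, 7→5]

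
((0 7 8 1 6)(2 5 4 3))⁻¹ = (0 6 1 8 7)(2 3 4 5)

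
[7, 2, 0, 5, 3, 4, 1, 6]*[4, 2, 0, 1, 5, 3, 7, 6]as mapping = [0→6, 1→0, 2→4, 3→3, 4→1, 5→5, 6→2, 7→7]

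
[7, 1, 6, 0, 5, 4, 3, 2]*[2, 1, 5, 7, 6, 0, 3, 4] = [4, 1, 3, 2, 0, 6, 7, 5]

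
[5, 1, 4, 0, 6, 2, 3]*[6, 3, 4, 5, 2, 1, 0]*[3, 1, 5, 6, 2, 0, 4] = [1, 6, 5, 4, 3, 2, 0]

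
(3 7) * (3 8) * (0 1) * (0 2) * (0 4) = (0 1 2 4) (3 7 8) 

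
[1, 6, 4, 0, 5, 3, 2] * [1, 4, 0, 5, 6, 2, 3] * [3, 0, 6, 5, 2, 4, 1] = [2, 5, 1, 0, 6, 4, 3]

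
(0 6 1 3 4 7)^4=(0 4 1)(3 6 7)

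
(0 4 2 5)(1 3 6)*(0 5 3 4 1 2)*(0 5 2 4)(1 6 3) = (0 6 4 5 2 1)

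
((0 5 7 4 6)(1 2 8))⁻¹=(0 6 4 7 5)(1 8 2)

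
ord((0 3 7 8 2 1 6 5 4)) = 9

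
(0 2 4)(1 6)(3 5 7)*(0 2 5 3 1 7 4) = (0 5 4 2)(1 6 7)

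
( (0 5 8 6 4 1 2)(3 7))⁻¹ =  (0 2 1 4 6 8 5)(3 7)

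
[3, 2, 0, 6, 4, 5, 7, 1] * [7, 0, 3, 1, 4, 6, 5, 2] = [1, 3, 7, 5, 4, 6, 2, 0]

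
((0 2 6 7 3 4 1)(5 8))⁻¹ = (0 1 4 3 7 6 2)(5 8)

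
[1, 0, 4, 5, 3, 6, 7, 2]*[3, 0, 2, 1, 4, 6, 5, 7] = [0, 3, 4, 6, 1, 5, 7, 2]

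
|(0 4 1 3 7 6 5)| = 7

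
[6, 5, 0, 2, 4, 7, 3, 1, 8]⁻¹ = [2, 7, 3, 6, 4, 1, 0, 5, 8]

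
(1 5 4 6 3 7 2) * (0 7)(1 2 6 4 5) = (0 7 6 3)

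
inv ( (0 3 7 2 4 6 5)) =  (0 5 6 4 2 7 3)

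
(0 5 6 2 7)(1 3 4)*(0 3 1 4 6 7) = (0 5 7 3 6 2)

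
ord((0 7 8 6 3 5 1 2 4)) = 9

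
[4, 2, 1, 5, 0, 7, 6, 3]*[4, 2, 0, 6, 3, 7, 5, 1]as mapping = [0→3, 1→0, 2→2, 3→7, 4→4, 5→1, 6→5, 7→6]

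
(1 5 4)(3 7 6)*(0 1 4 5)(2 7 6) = (0 1)(2 7)(3 6)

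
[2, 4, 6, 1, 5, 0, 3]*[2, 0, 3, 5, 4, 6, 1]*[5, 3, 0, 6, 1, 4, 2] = [6, 1, 3, 5, 2, 0, 4]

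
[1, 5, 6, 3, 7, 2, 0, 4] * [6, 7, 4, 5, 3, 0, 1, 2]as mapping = [0→7, 1→0, 2→1, 3→5, 4→2, 5→4, 6→6, 7→3]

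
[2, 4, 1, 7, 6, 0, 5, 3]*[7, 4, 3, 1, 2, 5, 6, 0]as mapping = [0→3, 1→2, 2→4, 3→0, 4→6, 5→7, 6→5, 7→1]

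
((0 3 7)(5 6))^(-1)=(0 7 3)(5 6)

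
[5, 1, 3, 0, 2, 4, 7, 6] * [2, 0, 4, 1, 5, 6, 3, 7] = [6, 0, 1, 2, 4, 5, 7, 3]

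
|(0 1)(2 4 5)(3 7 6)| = 6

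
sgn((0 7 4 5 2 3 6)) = 1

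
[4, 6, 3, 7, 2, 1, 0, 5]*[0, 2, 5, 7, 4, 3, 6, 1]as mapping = [0→4, 1→6, 2→7, 3→1, 4→5, 5→2, 6→0, 7→3]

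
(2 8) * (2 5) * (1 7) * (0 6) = (0 6) (1 7) (2 8 5) 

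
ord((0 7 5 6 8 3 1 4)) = 8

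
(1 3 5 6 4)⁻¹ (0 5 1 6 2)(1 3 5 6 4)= (0 6 3 4 2)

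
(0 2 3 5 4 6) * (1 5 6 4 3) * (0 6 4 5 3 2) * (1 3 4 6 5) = (1 4)(2 3 6 5)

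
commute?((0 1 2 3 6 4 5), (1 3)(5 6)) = no:(0 1 2 3 6 4 5)*(1 3)(5 6) = (0 3 5)(1 2)(4 6), (1 3)(5 6)*(0 1 2 3 6 4 5) = (0 1 6)(2 3)(4 5)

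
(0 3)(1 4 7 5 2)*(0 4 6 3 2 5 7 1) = (0 2)(1 6 3 4)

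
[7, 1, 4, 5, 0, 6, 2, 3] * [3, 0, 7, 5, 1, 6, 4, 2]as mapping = [0→2, 1→0, 2→1, 3→6, 4→3, 5→4, 6→7, 7→5]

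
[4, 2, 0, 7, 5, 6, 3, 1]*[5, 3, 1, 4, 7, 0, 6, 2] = [7, 1, 5, 2, 0, 6, 4, 3]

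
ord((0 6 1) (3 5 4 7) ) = 12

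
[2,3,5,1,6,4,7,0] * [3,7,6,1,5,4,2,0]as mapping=[0→6,1→1,2→4,3→7,4→2,5→5,6→0,7→3]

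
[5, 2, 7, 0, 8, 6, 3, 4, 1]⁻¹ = [3, 8, 1, 6, 7, 0, 5, 2, 4]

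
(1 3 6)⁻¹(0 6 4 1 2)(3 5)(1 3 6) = (0 1 4 3 2)(5 6)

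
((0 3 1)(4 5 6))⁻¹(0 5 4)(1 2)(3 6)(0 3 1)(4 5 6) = (0 2)(1 4)(3 6 5)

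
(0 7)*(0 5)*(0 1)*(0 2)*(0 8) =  (0 7 5 1 2 8)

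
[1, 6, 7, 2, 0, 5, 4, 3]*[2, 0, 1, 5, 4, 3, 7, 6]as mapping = [0→0, 1→7, 2→6, 3→1, 4→2, 5→3, 6→4, 7→5]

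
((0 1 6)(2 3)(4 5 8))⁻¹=(0 6 1)(2 3)(4 8 5)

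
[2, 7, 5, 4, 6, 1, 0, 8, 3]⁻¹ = [6, 5, 0, 8, 3, 2, 4, 1, 7]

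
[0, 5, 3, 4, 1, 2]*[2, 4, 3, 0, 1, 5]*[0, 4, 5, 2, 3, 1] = [5, 1, 0, 4, 3, 2]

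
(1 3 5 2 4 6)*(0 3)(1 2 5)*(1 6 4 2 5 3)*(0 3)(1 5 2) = (0 5)(1 3 6 2)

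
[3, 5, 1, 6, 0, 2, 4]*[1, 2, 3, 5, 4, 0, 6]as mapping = [0→5, 1→0, 2→2, 3→6, 4→1, 5→3, 6→4]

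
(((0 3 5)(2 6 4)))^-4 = (0 5 3)(2 4 6)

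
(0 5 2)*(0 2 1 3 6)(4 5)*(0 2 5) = (0 4)(1 3 6 2 5)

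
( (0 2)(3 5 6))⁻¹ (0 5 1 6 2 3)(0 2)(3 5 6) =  (0 5 2 6 1 3)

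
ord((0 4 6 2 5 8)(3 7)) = 6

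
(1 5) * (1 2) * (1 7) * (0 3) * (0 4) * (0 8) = (0 3 4 8)(1 5 2 7)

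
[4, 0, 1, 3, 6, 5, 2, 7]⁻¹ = [1, 2, 6, 3, 0, 5, 4, 7]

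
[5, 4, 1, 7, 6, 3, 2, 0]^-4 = [0, 1, 2, 3, 4, 5, 6, 7]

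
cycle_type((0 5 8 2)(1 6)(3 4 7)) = 2.3.4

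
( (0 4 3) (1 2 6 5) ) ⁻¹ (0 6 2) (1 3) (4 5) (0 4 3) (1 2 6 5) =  (0 2) (1 3) (4 5 6) 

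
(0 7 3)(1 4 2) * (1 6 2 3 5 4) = (0 7 5 4 3)(2 6)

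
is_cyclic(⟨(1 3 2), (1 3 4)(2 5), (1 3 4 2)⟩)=no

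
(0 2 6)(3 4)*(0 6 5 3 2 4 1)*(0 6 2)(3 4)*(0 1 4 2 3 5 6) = (0 5 2 6 3 4 1)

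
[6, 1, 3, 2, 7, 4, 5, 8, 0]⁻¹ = [8, 1, 3, 2, 5, 6, 0, 4, 7]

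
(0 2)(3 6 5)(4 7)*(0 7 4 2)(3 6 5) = (2 7)(3 5 6)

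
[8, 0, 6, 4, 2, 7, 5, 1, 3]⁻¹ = [1, 7, 4, 8, 3, 6, 2, 5, 0]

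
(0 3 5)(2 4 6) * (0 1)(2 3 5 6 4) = (0 5 1)(3 6)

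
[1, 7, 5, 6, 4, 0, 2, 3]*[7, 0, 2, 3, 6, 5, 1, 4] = [0, 4, 5, 1, 6, 7, 2, 3]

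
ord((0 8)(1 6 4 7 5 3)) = 6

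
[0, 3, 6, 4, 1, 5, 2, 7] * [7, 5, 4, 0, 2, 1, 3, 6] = [7, 0, 3, 2, 5, 1, 4, 6]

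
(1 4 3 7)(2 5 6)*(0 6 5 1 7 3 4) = (0 6 2 1)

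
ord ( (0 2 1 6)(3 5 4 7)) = 4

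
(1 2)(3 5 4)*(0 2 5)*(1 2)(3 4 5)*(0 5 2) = (0 1 3 5 2)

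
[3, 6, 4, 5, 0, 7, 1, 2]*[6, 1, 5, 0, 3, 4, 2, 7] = [0, 2, 3, 4, 6, 7, 1, 5]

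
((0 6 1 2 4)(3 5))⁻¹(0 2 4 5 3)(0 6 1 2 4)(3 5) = (0 3 5 6 4)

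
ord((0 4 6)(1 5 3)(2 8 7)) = 3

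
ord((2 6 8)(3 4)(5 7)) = 6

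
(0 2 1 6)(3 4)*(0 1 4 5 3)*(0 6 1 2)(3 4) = (2 3 5 4 6)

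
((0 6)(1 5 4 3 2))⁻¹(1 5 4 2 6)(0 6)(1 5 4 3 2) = (0 5 4 3 1)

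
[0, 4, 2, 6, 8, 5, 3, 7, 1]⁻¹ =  [0, 8, 2, 6, 1, 5, 3, 7, 4]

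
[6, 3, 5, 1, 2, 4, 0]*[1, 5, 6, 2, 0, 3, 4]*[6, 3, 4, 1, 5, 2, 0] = [5, 4, 1, 2, 0, 6, 3]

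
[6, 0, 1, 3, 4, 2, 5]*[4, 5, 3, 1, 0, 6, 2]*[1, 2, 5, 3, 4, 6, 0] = [5, 4, 6, 2, 1, 3, 0]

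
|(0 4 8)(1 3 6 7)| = 12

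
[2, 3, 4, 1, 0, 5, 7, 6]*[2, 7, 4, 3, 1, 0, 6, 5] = [4, 3, 1, 7, 2, 0, 5, 6] 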